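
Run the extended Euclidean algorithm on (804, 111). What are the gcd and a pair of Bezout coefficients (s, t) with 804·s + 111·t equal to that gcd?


Euclidean algorithm on (804, 111) — divide until remainder is 0:
  804 = 7 · 111 + 27
  111 = 4 · 27 + 3
  27 = 9 · 3 + 0
gcd(804, 111) = 3.
Track Bezout coefficients alongside the remainders: start with r₀ = 804 = a·1 + b·0 (s = 1, t = 0) and r₁ = 111 = a·0 + b·1 (s = 0, t = 1); each new remainder r_{k+1} = r_{k-1} − q_k·r_k inherits s_{k+1} = s_{k-1} − q_k·s_k, t_{k+1} = t_{k-1} − q_k·t_k, so r_k = a·s_k + b·t_k at every step:
  q = 7: r = 27, s = 1 − 7·0 = 1, t = 0 − 7·1 = -7  (check: 804·1 + 111·(-7) = 27)
  q = 4: r = 3, s = 0 − 4·1 = -4, t = 1 − 4·(-7) = 29  (check: 804·(-4) + 111·29 = 3)
The row with r = 3 (the gcd) gives the Bezout coefficients s = -4, t = 29.
Result: 804 · (-4) + 111 · (29) = 3.

gcd(804, 111) = 3; s = -4, t = 29 (check: 804·(-4) + 111·29 = 3).


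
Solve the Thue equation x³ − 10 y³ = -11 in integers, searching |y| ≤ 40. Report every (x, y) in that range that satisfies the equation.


The equation is x³ - 10y³ = -11. For fixed y, x³ = 10·y³ − 11, so a solution requires the RHS to be a perfect cube.
Strategy: iterate y from -40 to 40, compute RHS = 10·y³ − 11, and check whether it is a (positive or negative) perfect cube.
Check small values of y:
  y = 0: RHS = -11 is not a perfect cube.
  y = 1: RHS = -1 = (-1)³ ⇒ x = -1 works.
  y = -1: RHS = -21 is not a perfect cube.
  y = 2: RHS = 69 is not a perfect cube.
  y = -2: RHS = -91 is not a perfect cube.
  y = 3: RHS = 259 is not a perfect cube.
  y = -3: RHS = -281 is not a perfect cube.
Continuing the search up to |y| = 40 finds no further solutions beyond those listed.
Collected solutions: (-1, 1).

Solutions (with |y| ≤ 40): (-1, 1).


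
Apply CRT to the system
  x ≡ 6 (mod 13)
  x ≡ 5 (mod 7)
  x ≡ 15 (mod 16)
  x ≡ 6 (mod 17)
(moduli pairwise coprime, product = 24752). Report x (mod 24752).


Product of moduli M = 13 · 7 · 16 · 17 = 24752.
Merge one congruence at a time:
  Start: x ≡ 6 (mod 13).
  Combine with x ≡ 5 (mod 7); new modulus lcm = 91.
    Write x = 6 + 13·t and substitute into x ≡ 5 (mod 7): 13·t ≡ 5 − 6 = -1 (mod 7).
    Reduce coefficients mod 7: 6·t ≡ 6 (mod 7).
    The inverse of 6 mod 7 is 6 (since 6·6 = 36 = 5·7 + 1), so t ≡ 6·6 = 36 ≡ 1 (mod 7).
    Then x = 6 + 13·1 = 19, valid modulo lcm(13, 7) = 91: x ≡ 19 (mod 91).
  Combine with x ≡ 15 (mod 16); new modulus lcm = 1456.
    Write x = 19 + 91·t and substitute into x ≡ 15 (mod 16): 91·t ≡ 15 − 19 = -4 (mod 16).
    Reduce coefficients mod 16: 11·t ≡ 12 (mod 16).
    The inverse of 11 mod 16 is 3 (since 11·3 = 33 = 2·16 + 1), so t ≡ 3·12 = 36 ≡ 4 (mod 16).
    Then x = 19 + 91·4 = 383, valid modulo lcm(91, 16) = 1456: x ≡ 383 (mod 1456).
  Combine with x ≡ 6 (mod 17); new modulus lcm = 24752.
    Write x = 383 + 1456·t and substitute into x ≡ 6 (mod 17): 1456·t ≡ 6 − 383 = -377 (mod 17).
    Reduce coefficients mod 17: 11·t ≡ 14 (mod 17).
    The inverse of 11 mod 17 is 14 (since 11·14 = 154 = 9·17 + 1), so t ≡ 14·14 = 196 ≡ 9 (mod 17).
    Then x = 383 + 1456·9 = 13487, valid modulo lcm(1456, 17) = 24752: x ≡ 13487 (mod 24752).
Verify against each original: 13487 mod 13 = 6, 13487 mod 7 = 5, 13487 mod 16 = 15, 13487 mod 17 = 6.

x ≡ 13487 (mod 24752).


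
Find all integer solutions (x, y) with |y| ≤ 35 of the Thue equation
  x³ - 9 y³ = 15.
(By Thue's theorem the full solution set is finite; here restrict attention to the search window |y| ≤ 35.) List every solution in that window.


The equation is x³ - 9y³ = 15. For fixed y, x³ = 9·y³ + 15, so a solution requires the RHS to be a perfect cube.
Strategy: iterate y from -35 to 35, compute RHS = 9·y³ + 15, and check whether it is a (positive or negative) perfect cube.
Check small values of y:
  y = 0: RHS = 15 is not a perfect cube.
  y = 1: RHS = 24 is not a perfect cube.
  y = -1: RHS = 6 is not a perfect cube.
  y = 2: RHS = 87 is not a perfect cube.
  y = -2: RHS = -57 is not a perfect cube.
  y = 3: RHS = 258 is not a perfect cube.
  y = -3: RHS = -228 is not a perfect cube.
Continuing the search up to |y| = 35 finds no solutions either.
No (x, y) in the scanned range satisfies the equation.

No integer solutions with |y| ≤ 35.


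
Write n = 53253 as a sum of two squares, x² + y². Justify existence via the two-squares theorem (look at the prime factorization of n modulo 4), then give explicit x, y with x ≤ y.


Step 1: Factor n = 53253 = 3^2 · 61 · 97.
Step 2: Check the mod-4 condition on each prime factor: 3 ≡ 3 (mod 4), exponent 2 (must be even); 61 ≡ 1 (mod 4), exponent 1; 97 ≡ 1 (mod 4), exponent 1.
All primes ≡ 3 (mod 4) appear to even exponent (or don't appear), so by the two-squares theorem n IS expressible as a sum of two squares.
Step 3: Build a representation. Group n = k² · m with k = 3 and m = 61 · 97 = 5917 (a product of primes ≡ 1 (mod 4)); a representation of m scales to one of n via (k·x)² + (k·y)² = k²(x² + y²). Each prime p ≡ 1 (mod 4) is itself a sum of two squares; find a² by testing p − a² for a perfect square:
  61: 61 − 1² = 60, 61 − 2² = 57, 61 − 3² = 52, 61 − 4² = 45, 61 − 5² = 36 = 6² ⇒ 61 = 5² + 6².
  97: 97 − 1² = 96, 97 − 2² = 93, 97 − 3² = 88, 97 − 4² = 81 = 9² ⇒ 97 = 4² + 9².
  Combine using the Brahmagupta–Fibonacci identity (a² + b²)(c² + d²) = (ac − bd)² + (ad + bc)² = (ac + bd)² + (ad − bc)²:
  61 · 97 = 5917: from (5² + 6²)(4² + 9²), take (5·4 − 6·9, 5·9 + 6·4) = (20 − 54, 45 + 24) = (-34, 69); dropping signs (only squares matter) gives (34, 69); check 34² + 69² = 1156 + 4761 = 5917 ✓.
  Scale by k = 3: (3·34, 3·69) = (102, 207).
Step 4: Order so x ≤ y and verify: 102² + 207² = 10404 + 42849 = 53253 = n. ✓

n = 53253 = 102² + 207² (one valid representation with x ≤ y).


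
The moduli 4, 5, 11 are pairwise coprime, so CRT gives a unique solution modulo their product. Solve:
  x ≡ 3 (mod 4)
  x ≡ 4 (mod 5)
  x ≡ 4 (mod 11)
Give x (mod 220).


Moduli 4, 5, 11 are pairwise coprime; by CRT there is a unique solution modulo M = 4 · 5 · 11 = 220.
Solve pairwise, accumulating the modulus:
  Start with x ≡ 3 (mod 4).
  Combine with x ≡ 4 (mod 5): since gcd(4, 5) = 1, we get a unique residue mod 20.
    Write x = 3 + 4·t and substitute into x ≡ 4 (mod 5): 4·t ≡ 4 − 3 = 1 (mod 5).
    The inverse of 4 mod 5 is 4 (since 4·4 = 16 = 3·5 + 1), so t ≡ 4·1 = 4 ≡ 4 (mod 5).
    Then x = 3 + 4·4 = 19, valid modulo lcm(4, 5) = 20: x ≡ 19 (mod 20).
  Combine with x ≡ 4 (mod 11): since gcd(20, 11) = 1, we get a unique residue mod 220.
    Write x = 19 + 20·t and substitute into x ≡ 4 (mod 11): 20·t ≡ 4 − 19 = -15 (mod 11).
    Reduce coefficients mod 11: 9·t ≡ 7 (mod 11).
    The inverse of 9 mod 11 is 5 (since 9·5 = 45 = 4·11 + 1), so t ≡ 5·7 = 35 ≡ 2 (mod 11).
    Then x = 19 + 20·2 = 59, valid modulo lcm(20, 11) = 220: x ≡ 59 (mod 220).
Verify: 59 mod 4 = 3 ✓, 59 mod 5 = 4 ✓, 59 mod 11 = 4 ✓.

x ≡ 59 (mod 220).


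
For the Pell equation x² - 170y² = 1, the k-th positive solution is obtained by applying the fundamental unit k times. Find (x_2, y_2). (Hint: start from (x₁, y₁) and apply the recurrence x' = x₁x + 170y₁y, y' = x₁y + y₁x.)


Step 1: Find the fundamental solution (x₁, y₁) of x² - 170y² = 1.
  Expand √170 as a continued fraction. a₀ = ⌊√170⌋ = 13; iterate m_{k+1} = d_k·a_k − m_k, d_{k+1} = (170 − m_{k+1}²)/d_k, a_{k+1} = ⌊(a₀ + m_{k+1})/d_{k+1}⌋ (starting m₀ = 0, d₀ = 1), with convergents p_k = a_k·p_{k-1} + p_{k-2}, q_k = a_k·q_{k-1} + q_{k-2} (p₋₁ = 1, q₋₁ = 0):
  k = 0: a₀ = 13; p₀/q₀ = 13/1; p₀² − 170·q₀² = 169 − 170 = -1.
  k = 1: m = 13, d = 1, a = ⌊(13 + 13)/1⌋ = 26; p/q = (26·13 + 1)/(26·1 + 0) = 339/26; p² − 170·q² = 114921 − 114920 = 1.
  The first convergent with p² − 170·q² = 1 gives the fundamental solution (x₁, y₁) = (339, 26).
Step 2: Apply the recurrence (x_{n+1}, y_{n+1}) = (x₁x_n + 170y₁y_n, x₁y_n + y₁x_n) repeatedly.
  From (x_1, y_1) = (339, 26): x_2 = 339·339 + 170·26·26 = 229841; y_2 = 339·26 + 26·339 = 17628.
Step 3: Verify x_2² - 170·y_2² = 52826885281 - 52826885280 = 1 (should be 1). ✓

(x_1, y_1) = (339, 26); (x_2, y_2) = (229841, 17628).


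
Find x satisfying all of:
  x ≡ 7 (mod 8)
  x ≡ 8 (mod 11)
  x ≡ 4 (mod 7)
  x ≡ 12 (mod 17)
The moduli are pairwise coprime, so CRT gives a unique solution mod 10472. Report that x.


Product of moduli M = 8 · 11 · 7 · 17 = 10472.
Merge one congruence at a time:
  Start: x ≡ 7 (mod 8).
  Combine with x ≡ 8 (mod 11); new modulus lcm = 88.
    Write x = 7 + 8·t and substitute into x ≡ 8 (mod 11): 8·t ≡ 8 − 7 = 1 (mod 11).
    The inverse of 8 mod 11 is 7 (since 8·7 = 56 = 5·11 + 1), so t ≡ 7·1 = 7 ≡ 7 (mod 11).
    Then x = 7 + 8·7 = 63, valid modulo lcm(8, 11) = 88: x ≡ 63 (mod 88).
  Combine with x ≡ 4 (mod 7); new modulus lcm = 616.
    Write x = 63 + 88·t and substitute into x ≡ 4 (mod 7): 88·t ≡ 4 − 63 = -59 (mod 7).
    Reduce coefficients mod 7: 4·t ≡ 4 (mod 7).
    The inverse of 4 mod 7 is 2 (since 4·2 = 8 = 1·7 + 1), so t ≡ 2·4 = 8 ≡ 1 (mod 7).
    Then x = 63 + 88·1 = 151, valid modulo lcm(88, 7) = 616: x ≡ 151 (mod 616).
  Combine with x ≡ 12 (mod 17); new modulus lcm = 10472.
    Write x = 151 + 616·t and substitute into x ≡ 12 (mod 17): 616·t ≡ 12 − 151 = -139 (mod 17).
    Reduce coefficients mod 17: 4·t ≡ 14 (mod 17).
    The inverse of 4 mod 17 is 13 (since 4·13 = 52 = 3·17 + 1), so t ≡ 13·14 = 182 ≡ 12 (mod 17).
    Then x = 151 + 616·12 = 7543, valid modulo lcm(616, 17) = 10472: x ≡ 7543 (mod 10472).
Verify against each original: 7543 mod 8 = 7, 7543 mod 11 = 8, 7543 mod 7 = 4, 7543 mod 17 = 12.

x ≡ 7543 (mod 10472).


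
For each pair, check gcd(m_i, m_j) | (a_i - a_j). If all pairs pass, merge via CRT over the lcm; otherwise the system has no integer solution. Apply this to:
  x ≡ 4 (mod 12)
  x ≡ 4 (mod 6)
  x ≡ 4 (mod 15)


Moduli 12, 6, 15 are not pairwise coprime, so CRT works modulo lcm(m_i) when all pairwise compatibility conditions hold.
Pairwise compatibility: gcd(m_i, m_j) must divide a_i - a_j for every pair.
Merge one congruence at a time:
  Start: x ≡ 4 (mod 12).
  Combine with x ≡ 4 (mod 6): gcd(12, 6) = 6; 4 - 4 = 0, which IS divisible by 6, so compatible.
    Write x = 4 + 12·t and substitute into x ≡ 4 (mod 6): 12·t ≡ 4 − 4 = 0 (mod 6).
    Divide the congruence (and modulus) by g = 6: 2·t ≡ 0 (mod 1).
    Modulo 1 every t works; take t = 0.
    Then x = 4 + 12·0 = 4, valid modulo lcm(12, 6) = 12: x ≡ 4 (mod 12).
  Combine with x ≡ 4 (mod 15): gcd(12, 15) = 3; 4 - 4 = 0, which IS divisible by 3, so compatible.
    Write x = 4 + 12·t and substitute into x ≡ 4 (mod 15): 12·t ≡ 4 − 4 = 0 (mod 15).
    Divide the congruence (and modulus) by g = 3: 4·t ≡ 0 (mod 5).
    The inverse of 4 mod 5 is 4 (since 4·4 = 16 = 3·5 + 1), so t ≡ 4·0 = 0 ≡ 0 (mod 5).
    Then x = 4 + 12·0 = 4, valid modulo lcm(12, 15) = 60: x ≡ 4 (mod 60).
Verify: 4 mod 12 = 4, 4 mod 6 = 4, 4 mod 15 = 4.

x ≡ 4 (mod 60).


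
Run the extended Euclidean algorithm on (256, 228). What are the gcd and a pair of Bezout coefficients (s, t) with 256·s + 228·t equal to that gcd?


Euclidean algorithm on (256, 228) — divide until remainder is 0:
  256 = 1 · 228 + 28
  228 = 8 · 28 + 4
  28 = 7 · 4 + 0
gcd(256, 228) = 4.
Track Bezout coefficients alongside the remainders: start with r₀ = 256 = a·1 + b·0 (s = 1, t = 0) and r₁ = 228 = a·0 + b·1 (s = 0, t = 1); each new remainder r_{k+1} = r_{k-1} − q_k·r_k inherits s_{k+1} = s_{k-1} − q_k·s_k, t_{k+1} = t_{k-1} − q_k·t_k, so r_k = a·s_k + b·t_k at every step:
  q = 1: r = 28, s = 1 − 1·0 = 1, t = 0 − 1·1 = -1  (check: 256·1 + 228·(-1) = 28)
  q = 8: r = 4, s = 0 − 8·1 = -8, t = 1 − 8·(-1) = 9  (check: 256·(-8) + 228·9 = 4)
The row with r = 4 (the gcd) gives the Bezout coefficients s = -8, t = 9.
Result: 256 · (-8) + 228 · (9) = 4.

gcd(256, 228) = 4; s = -8, t = 9 (check: 256·(-8) + 228·9 = 4).


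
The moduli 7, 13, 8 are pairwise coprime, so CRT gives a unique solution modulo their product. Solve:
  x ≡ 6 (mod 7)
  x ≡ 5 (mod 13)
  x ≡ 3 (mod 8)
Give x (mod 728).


Moduli 7, 13, 8 are pairwise coprime; by CRT there is a unique solution modulo M = 7 · 13 · 8 = 728.
Solve pairwise, accumulating the modulus:
  Start with x ≡ 6 (mod 7).
  Combine with x ≡ 5 (mod 13): since gcd(7, 13) = 1, we get a unique residue mod 91.
    Write x = 6 + 7·t and substitute into x ≡ 5 (mod 13): 7·t ≡ 5 − 6 = -1 (mod 13).
    Reduce coefficients mod 13: 7·t ≡ 12 (mod 13).
    The inverse of 7 mod 13 is 2 (since 7·2 = 14 = 1·13 + 1), so t ≡ 2·12 = 24 ≡ 11 (mod 13).
    Then x = 6 + 7·11 = 83, valid modulo lcm(7, 13) = 91: x ≡ 83 (mod 91).
  Combine with x ≡ 3 (mod 8): since gcd(91, 8) = 1, we get a unique residue mod 728.
    Write x = 83 + 91·t and substitute into x ≡ 3 (mod 8): 91·t ≡ 3 − 83 = -80 (mod 8).
    Reduce coefficients mod 8: 3·t ≡ 0 (mod 8).
    The inverse of 3 mod 8 is 3 (since 3·3 = 9 = 1·8 + 1), so t ≡ 3·0 = 0 ≡ 0 (mod 8).
    Then x = 83 + 91·0 = 83, valid modulo lcm(91, 8) = 728: x ≡ 83 (mod 728).
Verify: 83 mod 7 = 6 ✓, 83 mod 13 = 5 ✓, 83 mod 8 = 3 ✓.

x ≡ 83 (mod 728).


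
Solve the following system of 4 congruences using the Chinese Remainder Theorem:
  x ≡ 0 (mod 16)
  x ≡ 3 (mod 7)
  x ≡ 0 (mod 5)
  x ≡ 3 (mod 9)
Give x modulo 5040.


Product of moduli M = 16 · 7 · 5 · 9 = 5040.
Merge one congruence at a time:
  Start: x ≡ 0 (mod 16).
  Combine with x ≡ 3 (mod 7); new modulus lcm = 112.
    Write x = 0 + 16·t and substitute into x ≡ 3 (mod 7): 16·t ≡ 3 − 0 = 3 (mod 7).
    Reduce coefficients mod 7: 2·t ≡ 3 (mod 7).
    The inverse of 2 mod 7 is 4 (since 2·4 = 8 = 1·7 + 1), so t ≡ 4·3 = 12 ≡ 5 (mod 7).
    Then x = 0 + 16·5 = 80, valid modulo lcm(16, 7) = 112: x ≡ 80 (mod 112).
  Combine with x ≡ 0 (mod 5); new modulus lcm = 560.
    Write x = 80 + 112·t and substitute into x ≡ 0 (mod 5): 112·t ≡ 0 − 80 = -80 (mod 5).
    Reduce coefficients mod 5: 2·t ≡ 0 (mod 5).
    The inverse of 2 mod 5 is 3 (since 2·3 = 6 = 1·5 + 1), so t ≡ 3·0 = 0 ≡ 0 (mod 5).
    Then x = 80 + 112·0 = 80, valid modulo lcm(112, 5) = 560: x ≡ 80 (mod 560).
  Combine with x ≡ 3 (mod 9); new modulus lcm = 5040.
    Write x = 80 + 560·t and substitute into x ≡ 3 (mod 9): 560·t ≡ 3 − 80 = -77 (mod 9).
    Reduce coefficients mod 9: 2·t ≡ 4 (mod 9).
    The inverse of 2 mod 9 is 5 (since 2·5 = 10 = 1·9 + 1), so t ≡ 5·4 = 20 ≡ 2 (mod 9).
    Then x = 80 + 560·2 = 1200, valid modulo lcm(560, 9) = 5040: x ≡ 1200 (mod 5040).
Verify against each original: 1200 mod 16 = 0, 1200 mod 7 = 3, 1200 mod 5 = 0, 1200 mod 9 = 3.

x ≡ 1200 (mod 5040).


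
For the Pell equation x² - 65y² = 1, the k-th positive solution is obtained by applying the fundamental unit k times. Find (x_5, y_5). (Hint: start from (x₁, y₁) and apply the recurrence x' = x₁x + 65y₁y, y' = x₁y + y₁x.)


Step 1: Find the fundamental solution (x₁, y₁) of x² - 65y² = 1.
  Expand √65 as a continued fraction. a₀ = ⌊√65⌋ = 8; iterate m_{k+1} = d_k·a_k − m_k, d_{k+1} = (65 − m_{k+1}²)/d_k, a_{k+1} = ⌊(a₀ + m_{k+1})/d_{k+1}⌋ (starting m₀ = 0, d₀ = 1), with convergents p_k = a_k·p_{k-1} + p_{k-2}, q_k = a_k·q_{k-1} + q_{k-2} (p₋₁ = 1, q₋₁ = 0):
  k = 0: a₀ = 8; p₀/q₀ = 8/1; p₀² − 65·q₀² = 64 − 65 = -1.
  k = 1: m = 8, d = 1, a = ⌊(8 + 8)/1⌋ = 16; p/q = (16·8 + 1)/(16·1 + 0) = 129/16; p² − 65·q² = 16641 − 16640 = 1.
  The first convergent with p² − 65·q² = 1 gives the fundamental solution (x₁, y₁) = (129, 16).
Step 2: Apply the recurrence (x_{n+1}, y_{n+1}) = (x₁x_n + 65y₁y_n, x₁y_n + y₁x_n) repeatedly.
  From (x_1, y_1) = (129, 16): x_2 = 129·129 + 65·16·16 = 33281; y_2 = 129·16 + 16·129 = 4128.
  From (x_2, y_2) = (33281, 4128): x_3 = 129·33281 + 65·16·4128 = 8586369; y_3 = 129·4128 + 16·33281 = 1065008.
  From (x_3, y_3) = (8586369, 1065008): x_4 = 129·8586369 + 65·16·1065008 = 2215249921; y_4 = 129·1065008 + 16·8586369 = 274767936.
  From (x_4, y_4) = (2215249921, 274767936): x_5 = 129·2215249921 + 65·16·274767936 = 571525893249; y_5 = 129·274767936 + 16·2215249921 = 70889062480.
Step 3: Verify x_5² - 65·y_5² = 326641846654067343776001 - 326641846654067343776000 = 1 (should be 1). ✓

(x_1, y_1) = (129, 16); (x_5, y_5) = (571525893249, 70889062480).


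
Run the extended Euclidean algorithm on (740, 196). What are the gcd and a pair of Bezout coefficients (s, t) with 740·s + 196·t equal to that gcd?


Euclidean algorithm on (740, 196) — divide until remainder is 0:
  740 = 3 · 196 + 152
  196 = 1 · 152 + 44
  152 = 3 · 44 + 20
  44 = 2 · 20 + 4
  20 = 5 · 4 + 0
gcd(740, 196) = 4.
Track Bezout coefficients alongside the remainders: start with r₀ = 740 = a·1 + b·0 (s = 1, t = 0) and r₁ = 196 = a·0 + b·1 (s = 0, t = 1); each new remainder r_{k+1} = r_{k-1} − q_k·r_k inherits s_{k+1} = s_{k-1} − q_k·s_k, t_{k+1} = t_{k-1} − q_k·t_k, so r_k = a·s_k + b·t_k at every step:
  q = 3: r = 152, s = 1 − 3·0 = 1, t = 0 − 3·1 = -3  (check: 740·1 + 196·(-3) = 152)
  q = 1: r = 44, s = 0 − 1·1 = -1, t = 1 − 1·(-3) = 4  (check: 740·(-1) + 196·4 = 44)
  q = 3: r = 20, s = 1 − 3·(-1) = 4, t = -3 − 3·4 = -15  (check: 740·4 + 196·(-15) = 20)
  q = 2: r = 4, s = -1 − 2·4 = -9, t = 4 − 2·(-15) = 34  (check: 740·(-9) + 196·34 = 4)
The row with r = 4 (the gcd) gives the Bezout coefficients s = -9, t = 34.
Result: 740 · (-9) + 196 · (34) = 4.

gcd(740, 196) = 4; s = -9, t = 34 (check: 740·(-9) + 196·34 = 4).


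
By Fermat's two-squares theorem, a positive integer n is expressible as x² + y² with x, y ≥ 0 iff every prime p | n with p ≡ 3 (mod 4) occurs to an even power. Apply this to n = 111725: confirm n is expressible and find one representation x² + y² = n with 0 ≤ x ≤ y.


Step 1: Factor n = 111725 = 5^2 · 41 · 109.
Step 2: Check the mod-4 condition on each prime factor: 5 ≡ 1 (mod 4), exponent 2; 41 ≡ 1 (mod 4), exponent 1; 109 ≡ 1 (mod 4), exponent 1.
All primes ≡ 3 (mod 4) appear to even exponent (or don't appear), so by the two-squares theorem n IS expressible as a sum of two squares.
Step 3: Build a representation. Group n = k² · m with k = 5 and m = 41 · 109 = 4469 (a product of primes ≡ 1 (mod 4)); a representation of m scales to one of n via (k·x)² + (k·y)² = k²(x² + y²). Each prime p ≡ 1 (mod 4) is itself a sum of two squares; find a² by testing p − a² for a perfect square:
  41: 41 − 1² = 40, 41 − 2² = 37, 41 − 3² = 32, 41 − 4² = 25 = 5² ⇒ 41 = 4² + 5².
  109: 109 − 1² = 108, 109 − 2² = 105, 109 − 3² = 100 = 10² ⇒ 109 = 3² + 10².
  Combine using the Brahmagupta–Fibonacci identity (a² + b²)(c² + d²) = (ac − bd)² + (ad + bc)² = (ac + bd)² + (ad − bc)²:
  41 · 109 = 4469: from (4² + 5²)(3² + 10²), take (4·3 − 5·10, 4·10 + 5·3) = (12 − 50, 40 + 15) = (-38, 55); dropping signs (only squares matter) gives (38, 55); check 38² + 55² = 1444 + 3025 = 4469 ✓.
  Scale by k = 5: (5·38, 5·55) = (190, 275).
Step 4: Order so x ≤ y and verify: 190² + 275² = 36100 + 75625 = 111725 = n. ✓

n = 111725 = 190² + 275² (one valid representation with x ≤ y).


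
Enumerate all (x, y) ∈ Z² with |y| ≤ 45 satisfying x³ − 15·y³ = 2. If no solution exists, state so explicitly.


The equation is x³ - 15y³ = 2. For fixed y, x³ = 15·y³ + 2, so a solution requires the RHS to be a perfect cube.
Strategy: iterate y from -45 to 45, compute RHS = 15·y³ + 2, and check whether it is a (positive or negative) perfect cube.
Check small values of y:
  y = 0: RHS = 2 is not a perfect cube.
  y = 1: RHS = 17 is not a perfect cube.
  y = -1: RHS = -13 is not a perfect cube.
  y = 2: RHS = 122 is not a perfect cube.
  y = -2: RHS = -118 is not a perfect cube.
  y = 3: RHS = 407 is not a perfect cube.
  y = -3: RHS = -403 is not a perfect cube.
Continuing the search up to |y| = 45 finds no solutions either.
No (x, y) in the scanned range satisfies the equation.

No integer solutions with |y| ≤ 45.


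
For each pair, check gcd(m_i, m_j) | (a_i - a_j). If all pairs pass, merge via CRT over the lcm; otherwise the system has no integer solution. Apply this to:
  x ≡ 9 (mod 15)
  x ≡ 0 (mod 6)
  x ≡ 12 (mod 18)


Moduli 15, 6, 18 are not pairwise coprime, so CRT works modulo lcm(m_i) when all pairwise compatibility conditions hold.
Pairwise compatibility: gcd(m_i, m_j) must divide a_i - a_j for every pair.
Merge one congruence at a time:
  Start: x ≡ 9 (mod 15).
  Combine with x ≡ 0 (mod 6): gcd(15, 6) = 3; 0 - 9 = -9, which IS divisible by 3, so compatible.
    Write x = 9 + 15·t and substitute into x ≡ 0 (mod 6): 15·t ≡ 0 − 9 = -9 (mod 6).
    Divide the congruence (and modulus) by g = 3: 5·t ≡ -3 (mod 2).
    Reduce coefficients mod 2: 1·t ≡ 1 (mod 2).
    So t ≡ 1 (mod 2).
    Then x = 9 + 15·1 = 24, valid modulo lcm(15, 6) = 30: x ≡ 24 (mod 30).
  Combine with x ≡ 12 (mod 18): gcd(30, 18) = 6; 12 - 24 = -12, which IS divisible by 6, so compatible.
    Write x = 24 + 30·t and substitute into x ≡ 12 (mod 18): 30·t ≡ 12 − 24 = -12 (mod 18).
    Divide the congruence (and modulus) by g = 6: 5·t ≡ -2 (mod 3).
    Reduce coefficients mod 3: 2·t ≡ 1 (mod 3).
    The inverse of 2 mod 3 is 2 (since 2·2 = 4 = 1·3 + 1), so t ≡ 2·1 = 2 ≡ 2 (mod 3).
    Then x = 24 + 30·2 = 84, valid modulo lcm(30, 18) = 90: x ≡ 84 (mod 90).
Verify: 84 mod 15 = 9, 84 mod 6 = 0, 84 mod 18 = 12.

x ≡ 84 (mod 90).


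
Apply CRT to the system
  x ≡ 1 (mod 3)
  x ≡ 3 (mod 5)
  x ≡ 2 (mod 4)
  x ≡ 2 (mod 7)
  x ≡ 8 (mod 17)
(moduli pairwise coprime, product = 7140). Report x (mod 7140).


Product of moduli M = 3 · 5 · 4 · 7 · 17 = 7140.
Merge one congruence at a time:
  Start: x ≡ 1 (mod 3).
  Combine with x ≡ 3 (mod 5); new modulus lcm = 15.
    Write x = 1 + 3·t and substitute into x ≡ 3 (mod 5): 3·t ≡ 3 − 1 = 2 (mod 5).
    The inverse of 3 mod 5 is 2 (since 3·2 = 6 = 1·5 + 1), so t ≡ 2·2 = 4 ≡ 4 (mod 5).
    Then x = 1 + 3·4 = 13, valid modulo lcm(3, 5) = 15: x ≡ 13 (mod 15).
  Combine with x ≡ 2 (mod 4); new modulus lcm = 60.
    Write x = 13 + 15·t and substitute into x ≡ 2 (mod 4): 15·t ≡ 2 − 13 = -11 (mod 4).
    Reduce coefficients mod 4: 3·t ≡ 1 (mod 4).
    The inverse of 3 mod 4 is 3 (since 3·3 = 9 = 2·4 + 1), so t ≡ 3·1 = 3 ≡ 3 (mod 4).
    Then x = 13 + 15·3 = 58, valid modulo lcm(15, 4) = 60: x ≡ 58 (mod 60).
  Combine with x ≡ 2 (mod 7); new modulus lcm = 420.
    Write x = 58 + 60·t and substitute into x ≡ 2 (mod 7): 60·t ≡ 2 − 58 = -56 (mod 7).
    Reduce coefficients mod 7: 4·t ≡ 0 (mod 7).
    The inverse of 4 mod 7 is 2 (since 4·2 = 8 = 1·7 + 1), so t ≡ 2·0 = 0 ≡ 0 (mod 7).
    Then x = 58 + 60·0 = 58, valid modulo lcm(60, 7) = 420: x ≡ 58 (mod 420).
  Combine with x ≡ 8 (mod 17); new modulus lcm = 7140.
    Write x = 58 + 420·t and substitute into x ≡ 8 (mod 17): 420·t ≡ 8 − 58 = -50 (mod 17).
    Reduce coefficients mod 17: 12·t ≡ 1 (mod 17).
    The inverse of 12 mod 17 is 10 (since 12·10 = 120 = 7·17 + 1), so t ≡ 10·1 = 10 ≡ 10 (mod 17).
    Then x = 58 + 420·10 = 4258, valid modulo lcm(420, 17) = 7140: x ≡ 4258 (mod 7140).
Verify against each original: 4258 mod 3 = 1, 4258 mod 5 = 3, 4258 mod 4 = 2, 4258 mod 7 = 2, 4258 mod 17 = 8.

x ≡ 4258 (mod 7140).


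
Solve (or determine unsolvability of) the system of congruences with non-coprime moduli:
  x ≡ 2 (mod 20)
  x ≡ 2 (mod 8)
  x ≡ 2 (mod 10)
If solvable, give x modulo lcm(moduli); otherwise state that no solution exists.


Moduli 20, 8, 10 are not pairwise coprime, so CRT works modulo lcm(m_i) when all pairwise compatibility conditions hold.
Pairwise compatibility: gcd(m_i, m_j) must divide a_i - a_j for every pair.
Merge one congruence at a time:
  Start: x ≡ 2 (mod 20).
  Combine with x ≡ 2 (mod 8): gcd(20, 8) = 4; 2 - 2 = 0, which IS divisible by 4, so compatible.
    Write x = 2 + 20·t and substitute into x ≡ 2 (mod 8): 20·t ≡ 2 − 2 = 0 (mod 8).
    Divide the congruence (and modulus) by g = 4: 5·t ≡ 0 (mod 2).
    Reduce coefficients mod 2: 1·t ≡ 0 (mod 2).
    So t ≡ 0 (mod 2).
    Then x = 2 + 20·0 = 2, valid modulo lcm(20, 8) = 40: x ≡ 2 (mod 40).
  Combine with x ≡ 2 (mod 10): gcd(40, 10) = 10; 2 - 2 = 0, which IS divisible by 10, so compatible.
    Write x = 2 + 40·t and substitute into x ≡ 2 (mod 10): 40·t ≡ 2 − 2 = 0 (mod 10).
    Divide the congruence (and modulus) by g = 10: 4·t ≡ 0 (mod 1).
    Modulo 1 every t works; take t = 0.
    Then x = 2 + 40·0 = 2, valid modulo lcm(40, 10) = 40: x ≡ 2 (mod 40).
Verify: 2 mod 20 = 2, 2 mod 8 = 2, 2 mod 10 = 2.

x ≡ 2 (mod 40).


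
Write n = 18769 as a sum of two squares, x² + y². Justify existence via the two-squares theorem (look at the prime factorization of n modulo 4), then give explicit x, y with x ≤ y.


Step 1: Factor n = 18769 = 137^2.
Step 2: Check the mod-4 condition on each prime factor: 137 ≡ 1 (mod 4), exponent 2.
All primes ≡ 3 (mod 4) appear to even exponent (or don't appear), so by the two-squares theorem n IS expressible as a sum of two squares.
Step 3: Build a representation. Here n = 137 · 137 is a product of primes ≡ 1 (mod 4). Each prime p ≡ 1 (mod 4) is itself a sum of two squares; find a² by testing p − a² for a perfect square:
  137: 137 − 1² = 136, 137 − 2² = 133, 137 − 3² = 128, 137 − 4² = 121 = 11² ⇒ 137 = 4² + 11².
  Combine using the Brahmagupta–Fibonacci identity (a² + b²)(c² + d²) = (ac − bd)² + (ad + bc)² = (ac + bd)² + (ad − bc)²:
  137 · 137 = 18769: from (4² + 11²)(4² + 11²), take (4·4 − 11·11, 4·11 + 11·4) = (16 − 121, 44 + 44) = (-105, 88); dropping signs (only squares matter) gives (105, 88); check 105² + 88² = 11025 + 7744 = 18769 ✓.
Step 4: Order so x ≤ y and verify: 88² + 105² = 7744 + 11025 = 18769 = n. ✓

n = 18769 = 88² + 105² (one valid representation with x ≤ y).


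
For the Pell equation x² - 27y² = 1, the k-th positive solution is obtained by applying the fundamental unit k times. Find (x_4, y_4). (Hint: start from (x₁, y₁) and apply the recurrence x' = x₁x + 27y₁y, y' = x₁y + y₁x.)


Step 1: Find the fundamental solution (x₁, y₁) of x² - 27y² = 1.
  Expand √27 as a continued fraction. a₀ = ⌊√27⌋ = 5; iterate m_{k+1} = d_k·a_k − m_k, d_{k+1} = (27 − m_{k+1}²)/d_k, a_{k+1} = ⌊(a₀ + m_{k+1})/d_{k+1}⌋ (starting m₀ = 0, d₀ = 1), with convergents p_k = a_k·p_{k-1} + p_{k-2}, q_k = a_k·q_{k-1} + q_{k-2} (p₋₁ = 1, q₋₁ = 0):
  k = 0: a₀ = 5; p₀/q₀ = 5/1; p₀² − 27·q₀² = 25 − 27 = -2.
  k = 1: m = 5, d = 2, a = ⌊(5 + 5)/2⌋ = 5; p/q = (5·5 + 1)/(5·1 + 0) = 26/5; p² − 27·q² = 676 − 675 = 1.
  The first convergent with p² − 27·q² = 1 gives the fundamental solution (x₁, y₁) = (26, 5).
Step 2: Apply the recurrence (x_{n+1}, y_{n+1}) = (x₁x_n + 27y₁y_n, x₁y_n + y₁x_n) repeatedly.
  From (x_1, y_1) = (26, 5): x_2 = 26·26 + 27·5·5 = 1351; y_2 = 26·5 + 5·26 = 260.
  From (x_2, y_2) = (1351, 260): x_3 = 26·1351 + 27·5·260 = 70226; y_3 = 26·260 + 5·1351 = 13515.
  From (x_3, y_3) = (70226, 13515): x_4 = 26·70226 + 27·5·13515 = 3650401; y_4 = 26·13515 + 5·70226 = 702520.
Step 3: Verify x_4² - 27·y_4² = 13325427460801 - 13325427460800 = 1 (should be 1). ✓

(x_1, y_1) = (26, 5); (x_4, y_4) = (3650401, 702520).


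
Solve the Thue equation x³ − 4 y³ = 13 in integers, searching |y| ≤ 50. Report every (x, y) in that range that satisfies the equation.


The equation is x³ - 4y³ = 13. For fixed y, x³ = 4·y³ + 13, so a solution requires the RHS to be a perfect cube.
Strategy: iterate y from -50 to 50, compute RHS = 4·y³ + 13, and check whether it is a (positive or negative) perfect cube.
Check small values of y:
  y = 0: RHS = 13 is not a perfect cube.
  y = 1: RHS = 17 is not a perfect cube.
  y = -1: RHS = 9 is not a perfect cube.
  y = 2: RHS = 45 is not a perfect cube.
  y = -2: RHS = -19 is not a perfect cube.
  y = 3: RHS = 121 is not a perfect cube.
  y = -3: RHS = -95 is not a perfect cube.
Continuing the search up to |y| = 50 finds no solutions either.
No (x, y) in the scanned range satisfies the equation.

No integer solutions with |y| ≤ 50.


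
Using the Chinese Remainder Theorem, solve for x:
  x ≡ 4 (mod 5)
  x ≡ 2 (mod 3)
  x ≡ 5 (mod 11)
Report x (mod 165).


Moduli 5, 3, 11 are pairwise coprime; by CRT there is a unique solution modulo M = 5 · 3 · 11 = 165.
Solve pairwise, accumulating the modulus:
  Start with x ≡ 4 (mod 5).
  Combine with x ≡ 2 (mod 3): since gcd(5, 3) = 1, we get a unique residue mod 15.
    Write x = 4 + 5·t and substitute into x ≡ 2 (mod 3): 5·t ≡ 2 − 4 = -2 (mod 3).
    Reduce coefficients mod 3: 2·t ≡ 1 (mod 3).
    The inverse of 2 mod 3 is 2 (since 2·2 = 4 = 1·3 + 1), so t ≡ 2·1 = 2 ≡ 2 (mod 3).
    Then x = 4 + 5·2 = 14, valid modulo lcm(5, 3) = 15: x ≡ 14 (mod 15).
  Combine with x ≡ 5 (mod 11): since gcd(15, 11) = 1, we get a unique residue mod 165.
    Write x = 14 + 15·t and substitute into x ≡ 5 (mod 11): 15·t ≡ 5 − 14 = -9 (mod 11).
    Reduce coefficients mod 11: 4·t ≡ 2 (mod 11).
    The inverse of 4 mod 11 is 3 (since 4·3 = 12 = 1·11 + 1), so t ≡ 3·2 = 6 ≡ 6 (mod 11).
    Then x = 14 + 15·6 = 104, valid modulo lcm(15, 11) = 165: x ≡ 104 (mod 165).
Verify: 104 mod 5 = 4 ✓, 104 mod 3 = 2 ✓, 104 mod 11 = 5 ✓.

x ≡ 104 (mod 165).


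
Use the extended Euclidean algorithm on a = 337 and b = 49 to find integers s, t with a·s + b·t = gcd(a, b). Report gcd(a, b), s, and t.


Euclidean algorithm on (337, 49) — divide until remainder is 0:
  337 = 6 · 49 + 43
  49 = 1 · 43 + 6
  43 = 7 · 6 + 1
  6 = 6 · 1 + 0
gcd(337, 49) = 1.
Track Bezout coefficients alongside the remainders: start with r₀ = 337 = a·1 + b·0 (s = 1, t = 0) and r₁ = 49 = a·0 + b·1 (s = 0, t = 1); each new remainder r_{k+1} = r_{k-1} − q_k·r_k inherits s_{k+1} = s_{k-1} − q_k·s_k, t_{k+1} = t_{k-1} − q_k·t_k, so r_k = a·s_k + b·t_k at every step:
  q = 6: r = 43, s = 1 − 6·0 = 1, t = 0 − 6·1 = -6  (check: 337·1 + 49·(-6) = 43)
  q = 1: r = 6, s = 0 − 1·1 = -1, t = 1 − 1·(-6) = 7  (check: 337·(-1) + 49·7 = 6)
  q = 7: r = 1, s = 1 − 7·(-1) = 8, t = -6 − 7·7 = -55  (check: 337·8 + 49·(-55) = 1)
The row with r = 1 (the gcd) gives the Bezout coefficients s = 8, t = -55.
Result: 337 · (8) + 49 · (-55) = 1.

gcd(337, 49) = 1; s = 8, t = -55 (check: 337·8 + 49·(-55) = 1).


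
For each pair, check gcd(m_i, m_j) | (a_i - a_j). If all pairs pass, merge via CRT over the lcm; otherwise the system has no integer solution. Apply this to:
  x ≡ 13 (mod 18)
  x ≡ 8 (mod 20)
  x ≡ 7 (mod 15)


Moduli 18, 20, 15 are not pairwise coprime, so CRT works modulo lcm(m_i) when all pairwise compatibility conditions hold.
Pairwise compatibility: gcd(m_i, m_j) must divide a_i - a_j for every pair.
Merge one congruence at a time:
  Start: x ≡ 13 (mod 18).
  Combine with x ≡ 8 (mod 20): gcd(18, 20) = 2, and 8 - 13 = -5 is NOT divisible by 2.
    ⇒ system is inconsistent (no integer solution).

No solution (the system is inconsistent).


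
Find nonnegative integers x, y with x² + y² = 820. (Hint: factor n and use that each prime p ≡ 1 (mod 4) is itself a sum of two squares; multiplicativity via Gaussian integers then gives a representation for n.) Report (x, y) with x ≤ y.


Step 1: Factor n = 820 = 2^2 · 5 · 41.
Step 2: Check the mod-4 condition on each prime factor: 2 = 2 (special); 5 ≡ 1 (mod 4), exponent 1; 41 ≡ 1 (mod 4), exponent 1.
All primes ≡ 3 (mod 4) appear to even exponent (or don't appear), so by the two-squares theorem n IS expressible as a sum of two squares.
Step 3: Build a representation. Group n = k² · m with k = 2 and m = 5 · 41 = 205 (a product of primes ≡ 1 (mod 4)); a representation of m scales to one of n via (k·x)² + (k·y)² = k²(x² + y²). Each prime p ≡ 1 (mod 4) is itself a sum of two squares; find a² by testing p − a² for a perfect square:
  5: 5 − 1² = 4 = 2² ⇒ 5 = 1² + 2².
  41: 41 − 1² = 40, 41 − 2² = 37, 41 − 3² = 32, 41 − 4² = 25 = 5² ⇒ 41 = 4² + 5².
  Combine using the Brahmagupta–Fibonacci identity (a² + b²)(c² + d²) = (ac − bd)² + (ad + bc)² = (ac + bd)² + (ad − bc)²:
  5 · 41 = 205: from (1² + 2²)(4² + 5²), take (1·4 − 2·5, 1·5 + 2·4) = (4 − 10, 5 + 8) = (-6, 13); dropping signs (only squares matter) gives (6, 13); check 6² + 13² = 36 + 169 = 205 ✓.
  Scale by k = 2: (2·6, 2·13) = (12, 26).
Step 4: Order so x ≤ y and verify: 12² + 26² = 144 + 676 = 820 = n. ✓

n = 820 = 12² + 26² (one valid representation with x ≤ y).


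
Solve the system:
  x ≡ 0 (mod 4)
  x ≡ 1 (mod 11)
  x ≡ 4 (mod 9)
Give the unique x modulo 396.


Moduli 4, 11, 9 are pairwise coprime; by CRT there is a unique solution modulo M = 4 · 11 · 9 = 396.
Solve pairwise, accumulating the modulus:
  Start with x ≡ 0 (mod 4).
  Combine with x ≡ 1 (mod 11): since gcd(4, 11) = 1, we get a unique residue mod 44.
    Write x = 0 + 4·t and substitute into x ≡ 1 (mod 11): 4·t ≡ 1 − 0 = 1 (mod 11).
    The inverse of 4 mod 11 is 3 (since 4·3 = 12 = 1·11 + 1), so t ≡ 3·1 = 3 ≡ 3 (mod 11).
    Then x = 0 + 4·3 = 12, valid modulo lcm(4, 11) = 44: x ≡ 12 (mod 44).
  Combine with x ≡ 4 (mod 9): since gcd(44, 9) = 1, we get a unique residue mod 396.
    Write x = 12 + 44·t and substitute into x ≡ 4 (mod 9): 44·t ≡ 4 − 12 = -8 (mod 9).
    Reduce coefficients mod 9: 8·t ≡ 1 (mod 9).
    The inverse of 8 mod 9 is 8 (since 8·8 = 64 = 7·9 + 1), so t ≡ 8·1 = 8 ≡ 8 (mod 9).
    Then x = 12 + 44·8 = 364, valid modulo lcm(44, 9) = 396: x ≡ 364 (mod 396).
Verify: 364 mod 4 = 0 ✓, 364 mod 11 = 1 ✓, 364 mod 9 = 4 ✓.

x ≡ 364 (mod 396).


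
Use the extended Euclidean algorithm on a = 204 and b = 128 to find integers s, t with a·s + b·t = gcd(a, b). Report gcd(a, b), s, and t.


Euclidean algorithm on (204, 128) — divide until remainder is 0:
  204 = 1 · 128 + 76
  128 = 1 · 76 + 52
  76 = 1 · 52 + 24
  52 = 2 · 24 + 4
  24 = 6 · 4 + 0
gcd(204, 128) = 4.
Track Bezout coefficients alongside the remainders: start with r₀ = 204 = a·1 + b·0 (s = 1, t = 0) and r₁ = 128 = a·0 + b·1 (s = 0, t = 1); each new remainder r_{k+1} = r_{k-1} − q_k·r_k inherits s_{k+1} = s_{k-1} − q_k·s_k, t_{k+1} = t_{k-1} − q_k·t_k, so r_k = a·s_k + b·t_k at every step:
  q = 1: r = 76, s = 1 − 1·0 = 1, t = 0 − 1·1 = -1  (check: 204·1 + 128·(-1) = 76)
  q = 1: r = 52, s = 0 − 1·1 = -1, t = 1 − 1·(-1) = 2  (check: 204·(-1) + 128·2 = 52)
  q = 1: r = 24, s = 1 − 1·(-1) = 2, t = -1 − 1·2 = -3  (check: 204·2 + 128·(-3) = 24)
  q = 2: r = 4, s = -1 − 2·2 = -5, t = 2 − 2·(-3) = 8  (check: 204·(-5) + 128·8 = 4)
The row with r = 4 (the gcd) gives the Bezout coefficients s = -5, t = 8.
Result: 204 · (-5) + 128 · (8) = 4.

gcd(204, 128) = 4; s = -5, t = 8 (check: 204·(-5) + 128·8 = 4).


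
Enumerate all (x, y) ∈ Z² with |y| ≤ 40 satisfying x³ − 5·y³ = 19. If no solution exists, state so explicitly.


The equation is x³ - 5y³ = 19. For fixed y, x³ = 5·y³ + 19, so a solution requires the RHS to be a perfect cube.
Strategy: iterate y from -40 to 40, compute RHS = 5·y³ + 19, and check whether it is a (positive or negative) perfect cube.
Check small values of y:
  y = 0: RHS = 19 is not a perfect cube.
  y = 1: RHS = 24 is not a perfect cube.
  y = -1: RHS = 14 is not a perfect cube.
  y = 2: RHS = 59 is not a perfect cube.
  y = -2: RHS = -21 is not a perfect cube.
  y = 3: RHS = 154 is not a perfect cube.
  y = -3: RHS = -116 is not a perfect cube.
Continuing the search up to |y| = 40 finds no solutions either.
No (x, y) in the scanned range satisfies the equation.

No integer solutions with |y| ≤ 40.


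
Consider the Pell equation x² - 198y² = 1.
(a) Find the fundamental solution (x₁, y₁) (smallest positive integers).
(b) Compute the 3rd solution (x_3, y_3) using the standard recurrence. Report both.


Step 1: Find the fundamental solution (x₁, y₁) of x² - 198y² = 1.
  Expand √198 as a continued fraction. a₀ = ⌊√198⌋ = 14; iterate m_{k+1} = d_k·a_k − m_k, d_{k+1} = (198 − m_{k+1}²)/d_k, a_{k+1} = ⌊(a₀ + m_{k+1})/d_{k+1}⌋ (starting m₀ = 0, d₀ = 1), with convergents p_k = a_k·p_{k-1} + p_{k-2}, q_k = a_k·q_{k-1} + q_{k-2} (p₋₁ = 1, q₋₁ = 0):
  k = 0: a₀ = 14; p₀/q₀ = 14/1; p₀² − 198·q₀² = 196 − 198 = -2.
  k = 1: m = 14, d = 2, a = ⌊(14 + 14)/2⌋ = 14; p/q = (14·14 + 1)/(14·1 + 0) = 197/14; p² − 198·q² = 38809 − 38808 = 1.
  The first convergent with p² − 198·q² = 1 gives the fundamental solution (x₁, y₁) = (197, 14).
Step 2: Apply the recurrence (x_{n+1}, y_{n+1}) = (x₁x_n + 198y₁y_n, x₁y_n + y₁x_n) repeatedly.
  From (x_1, y_1) = (197, 14): x_2 = 197·197 + 198·14·14 = 77617; y_2 = 197·14 + 14·197 = 5516.
  From (x_2, y_2) = (77617, 5516): x_3 = 197·77617 + 198·14·5516 = 30580901; y_3 = 197·5516 + 14·77617 = 2173290.
Step 3: Verify x_3² - 198·y_3² = 935191505971801 - 935191505971800 = 1 (should be 1). ✓

(x_1, y_1) = (197, 14); (x_3, y_3) = (30580901, 2173290).


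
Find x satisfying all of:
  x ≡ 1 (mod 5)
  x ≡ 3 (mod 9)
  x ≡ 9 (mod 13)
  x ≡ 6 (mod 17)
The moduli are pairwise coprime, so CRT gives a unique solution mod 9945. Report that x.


Product of moduli M = 5 · 9 · 13 · 17 = 9945.
Merge one congruence at a time:
  Start: x ≡ 1 (mod 5).
  Combine with x ≡ 3 (mod 9); new modulus lcm = 45.
    Write x = 1 + 5·t and substitute into x ≡ 3 (mod 9): 5·t ≡ 3 − 1 = 2 (mod 9).
    The inverse of 5 mod 9 is 2 (since 5·2 = 10 = 1·9 + 1), so t ≡ 2·2 = 4 ≡ 4 (mod 9).
    Then x = 1 + 5·4 = 21, valid modulo lcm(5, 9) = 45: x ≡ 21 (mod 45).
  Combine with x ≡ 9 (mod 13); new modulus lcm = 585.
    Write x = 21 + 45·t and substitute into x ≡ 9 (mod 13): 45·t ≡ 9 − 21 = -12 (mod 13).
    Reduce coefficients mod 13: 6·t ≡ 1 (mod 13).
    The inverse of 6 mod 13 is 11 (since 6·11 = 66 = 5·13 + 1), so t ≡ 11·1 = 11 ≡ 11 (mod 13).
    Then x = 21 + 45·11 = 516, valid modulo lcm(45, 13) = 585: x ≡ 516 (mod 585).
  Combine with x ≡ 6 (mod 17); new modulus lcm = 9945.
    Write x = 516 + 585·t and substitute into x ≡ 6 (mod 17): 585·t ≡ 6 − 516 = -510 (mod 17).
    Reduce coefficients mod 17: 7·t ≡ 0 (mod 17).
    The inverse of 7 mod 17 is 5 (since 7·5 = 35 = 2·17 + 1), so t ≡ 5·0 = 0 ≡ 0 (mod 17).
    Then x = 516 + 585·0 = 516, valid modulo lcm(585, 17) = 9945: x ≡ 516 (mod 9945).
Verify against each original: 516 mod 5 = 1, 516 mod 9 = 3, 516 mod 13 = 9, 516 mod 17 = 6.

x ≡ 516 (mod 9945).


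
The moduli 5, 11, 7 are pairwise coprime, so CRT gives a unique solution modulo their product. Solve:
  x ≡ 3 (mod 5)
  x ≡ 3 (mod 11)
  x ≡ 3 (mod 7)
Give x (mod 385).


Moduli 5, 11, 7 are pairwise coprime; by CRT there is a unique solution modulo M = 5 · 11 · 7 = 385.
Solve pairwise, accumulating the modulus:
  Start with x ≡ 3 (mod 5).
  Combine with x ≡ 3 (mod 11): since gcd(5, 11) = 1, we get a unique residue mod 55.
    Write x = 3 + 5·t and substitute into x ≡ 3 (mod 11): 5·t ≡ 3 − 3 = 0 (mod 11).
    The inverse of 5 mod 11 is 9 (since 5·9 = 45 = 4·11 + 1), so t ≡ 9·0 = 0 ≡ 0 (mod 11).
    Then x = 3 + 5·0 = 3, valid modulo lcm(5, 11) = 55: x ≡ 3 (mod 55).
  Combine with x ≡ 3 (mod 7): since gcd(55, 7) = 1, we get a unique residue mod 385.
    Write x = 3 + 55·t and substitute into x ≡ 3 (mod 7): 55·t ≡ 3 − 3 = 0 (mod 7).
    Reduce coefficients mod 7: 6·t ≡ 0 (mod 7).
    The inverse of 6 mod 7 is 6 (since 6·6 = 36 = 5·7 + 1), so t ≡ 6·0 = 0 ≡ 0 (mod 7).
    Then x = 3 + 55·0 = 3, valid modulo lcm(55, 7) = 385: x ≡ 3 (mod 385).
Verify: 3 mod 5 = 3 ✓, 3 mod 11 = 3 ✓, 3 mod 7 = 3 ✓.

x ≡ 3 (mod 385).
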